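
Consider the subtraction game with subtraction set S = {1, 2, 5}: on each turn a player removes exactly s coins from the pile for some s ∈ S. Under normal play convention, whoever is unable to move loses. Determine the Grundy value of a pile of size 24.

0

n :  0  1  2  3  4  5  6  7  8  9 10 11 12 13 14 15 16 17 18 19 20 21 22 23 24
G :  0  1  2  0  1  2  0  1  2  0  1  2  0  1  2  0  1  2  0  1  2  0  1  2  0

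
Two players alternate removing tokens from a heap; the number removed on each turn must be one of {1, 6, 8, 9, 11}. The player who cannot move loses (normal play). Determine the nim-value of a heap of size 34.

0

n :  0  1  2  3  4  5  6  7  8  9 10 11 12 13 14 15 16 17 18 19 20 21 22 23 24 25 26 27 28 29 30 31 32 33 34
G :  0  1  0  1  0  1  2  0  1  2  3  2  3  2  0  1  2  0  1  0  1  0  1  2  0  1  2  3  2  3  2  0  1  2  0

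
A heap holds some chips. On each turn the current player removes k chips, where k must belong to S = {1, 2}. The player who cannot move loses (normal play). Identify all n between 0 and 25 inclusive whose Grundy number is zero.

G(0) = 0
G(1) = mex{0} = 1
G(2) = mex{1,0} = 2
G(3) = mex{2,1} = 0
G(4) = mex{0,2} = 1
G(5) = mex{1,0} = 2
G(6) = mex{2,1} = 0
G(7) = mex{0,2} = 1
G(8) = mex{1,0} = 2
G(9) = mex{2,1} = 0
G(10) = mex{0,2} = 1
G(11) = mex{1,0} = 2
G(12) = mex{2,1} = 0
G(13) = mex{0,2} = 1
G(14) = mex{1,0} = 2
G(15) = mex{2,1} = 0
G(16) = mex{0,2} = 1
G(17) = mex{1,0} = 2
G(18) = mex{2,1} = 0
G(19) = mex{0,2} = 1
G(20) = mex{1,0} = 2
G(21) = mex{2,1} = 0
G(22) = mex{0,2} = 1
G(23) = mex{1,0} = 2
G(24) = mex{2,1} = 0
G(25) = mex{0,2} = 1
P-positions are exactly the n with G(n) = 0.

0, 3, 6, 9, 12, 15, 18, 21, 24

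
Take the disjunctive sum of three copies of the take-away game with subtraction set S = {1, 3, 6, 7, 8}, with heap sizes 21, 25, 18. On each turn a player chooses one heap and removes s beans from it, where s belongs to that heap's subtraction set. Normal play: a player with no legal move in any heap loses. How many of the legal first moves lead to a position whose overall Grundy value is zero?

2

All heaps use S = {1, 3, 6, 7, 8}:
G(0) = 0
G(1) = mex{0} = 1
G(2) = mex{1} = 0
G(3) = mex{0,0} = 1
G(4) = mex{1,1} = 0
G(5) = mex{0,0} = 1
G(6) = mex{1,1,0} = 2
G(7) = mex{2,0,1,0} = 3
G(8) = mex{3,1,0,1,0} = 2
G(9) = mex{2,2,1,0,1} = 3
G(10) = mex{3,3,0,1,0} = 2
G(11) = mex{2,2,1,0,1} = 3
G(12) = mex{3,3,2,1,0} = 4
G(13) = mex{4,2,3,2,1} = 0
G(14) = mex{0,3,2,3,2} = 1
G(15) = mex{1,4,3,2,3} = 0
G(16) = mex{0,0,2,3,2} = 1
G(17) = mex{1,1,3,2,3} = 0
G(18) = mex{0,0,4,3,2} = 1
G(19) = mex{1,1,0,4,3} = 2
G(20) = mex{2,0,1,0,4} = 3
G(21) = mex{3,1,0,1,0} = 2
G(22) = mex{2,2,1,0,1} = 3
G(23) = mex{3,3,0,1,0} = 2
G(24) = mex{2,2,1,0,1} = 3
G(25) = mex{3,3,2,1,0} = 4
Heap A: G(21) = 2.
Heap B: G(25) = 4.
Heap C: G(18) = 1.
Combined Grundy value = 2 ⊕ 4 ⊕ 1 = 7.
A winning move leaves total XOR = 0, i.e. changes one component's Grundy value g to g ⊕ X where X is the current total.
Heap A: need g' = 2⊕7 = 5. Options: 21−1→G=3, 21−3→G=1, 21−6→G=0, 21−7→G=1, 21−8→G=0. Hits: 0.
Heap B: need g' = 4⊕7 = 3. Options: 25−1→G=3, 25−3→G=3, 25−6→G=2, 25−7→G=1, 25−8→G=0. Hits: 2.
Heap C: need g' = 1⊕7 = 6. Options: 18−1→G=0, 18−3→G=0, 18−6→G=4, 18−7→G=3, 18−8→G=2. Hits: 0.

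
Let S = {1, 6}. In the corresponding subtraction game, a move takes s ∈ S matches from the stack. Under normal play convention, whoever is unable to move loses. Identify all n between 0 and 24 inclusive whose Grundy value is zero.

0, 2, 4, 7, 9, 11, 14, 16, 18, 21, 23

n :  0  1  2  3  4  5  6  7  8  9 10 11 12 13 14 15 16 17 18 19 20 21 22 23 24
G :  0  1  0  1  0  1  2  0  1  0  1  0  1  2  0  1  0  1  0  1  2  0  1  0  1
P-positions are exactly the n with G(n) = 0.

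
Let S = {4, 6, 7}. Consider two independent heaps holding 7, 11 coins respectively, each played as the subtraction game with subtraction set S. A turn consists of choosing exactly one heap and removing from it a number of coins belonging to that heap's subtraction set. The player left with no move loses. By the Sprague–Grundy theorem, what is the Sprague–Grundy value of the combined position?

1

All heaps use S = {4, 6, 7}:
G(0) = 0
G(1) = mex{} = 0
G(2) = mex{} = 0
G(3) = mex{} = 0
G(4) = mex{0} = 1
G(5) = mex{0} = 1
G(6) = mex{0,0} = 1
G(7) = mex{0,0,0} = 1
G(8) = mex{1,0,0} = 2
G(9) = mex{1,0,0} = 2
G(10) = mex{1,1,0} = 2
G(11) = mex{1,1,1} = 0
Heap A: G(7) = 1.
Heap B: G(11) = 0.
Combined Grundy value = 1 ⊕ 0 = 1.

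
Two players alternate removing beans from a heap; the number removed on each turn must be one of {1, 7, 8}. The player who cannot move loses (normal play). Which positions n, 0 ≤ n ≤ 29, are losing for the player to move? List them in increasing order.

0, 2, 4, 6, 15, 17, 19, 21

n :  0  1  2  3  4  5  6  7  8  9 10 11 12 13 14 15 16 17 18 19 20 21 22 23 24 25 26 27 28 29
G :  0  1  0  1  0  1  0  1  2  3  2  3  2  3  2  0  1  0  1  0  1  0  1  2  3  2  3  2  3  2
P-positions are exactly the n with G(n) = 0.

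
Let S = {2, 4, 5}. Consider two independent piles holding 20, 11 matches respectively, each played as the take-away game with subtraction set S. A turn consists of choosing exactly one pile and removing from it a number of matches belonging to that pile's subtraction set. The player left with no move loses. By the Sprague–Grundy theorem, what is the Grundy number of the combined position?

All piles use S = {2, 4, 5}:
G(0) = 0
G(1) = mex{} = 0
G(2) = mex{0} = 1
G(3) = mex{0} = 1
G(4) = mex{1,0} = 2
G(5) = mex{1,0,0} = 2
G(6) = mex{2,1,0} = 3
G(7) = mex{2,1,1} = 0
G(8) = mex{3,2,1} = 0
G(9) = mex{0,2,2} = 1
G(10) = mex{0,3,2} = 1
G(11) = mex{1,0,3} = 2
G(12) = mex{1,0,0} = 2
G(13) = mex{2,1,0} = 3
G(14) = mex{2,1,1} = 0
G(15) = mex{3,2,1} = 0
G(16) = mex{0,2,2} = 1
G(17) = mex{0,3,2} = 1
G(18) = mex{1,0,3} = 2
G(19) = mex{1,0,0} = 2
G(20) = mex{2,1,0} = 3
Pile A: G(20) = 3.
Pile B: G(11) = 2.
Combined Grundy value = 3 ⊕ 2 = 1.

1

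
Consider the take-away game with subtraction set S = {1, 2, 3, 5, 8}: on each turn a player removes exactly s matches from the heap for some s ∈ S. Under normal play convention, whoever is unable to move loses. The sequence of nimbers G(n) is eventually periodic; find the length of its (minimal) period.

10

G(0) = 0
G(1) = mex{0} = 1
G(2) = mex{1,0} = 2
G(3) = mex{2,1,0} = 3
G(4) = mex{3,2,1} = 0
G(5) = mex{0,3,2,0} = 1
G(6) = mex{1,0,3,1} = 2
G(7) = mex{2,1,0,2} = 3
G(8) = mex{3,2,1,3,0} = 4
G(9) = mex{4,3,2,0,1} = 5
G(10) = mex{5,4,3,1,2} = 0
G(11) = mex{0,5,4,2,3} = 1
G(12) = mex{1,0,5,3,0} = 2
G(13) = mex{2,1,0,4,1} = 3
G(14) = mex{3,2,1,5,2} = 0
G(15) = mex{0,3,2,0,3} = 1
G(16) = mex{1,0,3,1,4} = 2
G(17) = mex{2,1,0,2,5} = 3
G(18) = mex{3,2,1,3,0} = 4
G(19) = mex{4,3,2,0,1} = 5
G(20) = mex{5,4,3,1,2} = 0
G(21) = mex{0,5,4,2,3} = 1
G(n+10) = G(n) holds for n = 0,…,7 (a full window of length max(S) = 8), so the sequence is purely periodic with period 10.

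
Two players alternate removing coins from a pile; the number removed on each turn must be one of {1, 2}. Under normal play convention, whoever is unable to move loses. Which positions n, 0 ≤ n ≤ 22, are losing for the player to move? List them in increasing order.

0, 3, 6, 9, 12, 15, 18, 21

G(0) = 0
G(1) = mex{0} = 1
G(2) = mex{1,0} = 2
G(3) = mex{2,1} = 0
G(4) = mex{0,2} = 1
G(5) = mex{1,0} = 2
G(6) = mex{2,1} = 0
G(7) = mex{0,2} = 1
G(8) = mex{1,0} = 2
G(9) = mex{2,1} = 0
G(10) = mex{0,2} = 1
G(11) = mex{1,0} = 2
G(12) = mex{2,1} = 0
G(13) = mex{0,2} = 1
G(14) = mex{1,0} = 2
G(15) = mex{2,1} = 0
G(16) = mex{0,2} = 1
G(17) = mex{1,0} = 2
G(18) = mex{2,1} = 0
G(19) = mex{0,2} = 1
G(20) = mex{1,0} = 2
G(21) = mex{2,1} = 0
G(22) = mex{0,2} = 1
P-positions are exactly the n with G(n) = 0.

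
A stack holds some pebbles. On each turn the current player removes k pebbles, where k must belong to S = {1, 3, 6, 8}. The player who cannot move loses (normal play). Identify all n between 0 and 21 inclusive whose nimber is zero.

0, 2, 4, 9, 11, 13, 18, 20

n :  0  1  2  3  4  5  6  7  8  9 10 11 12 13 14 15 16 17 18 19 20 21
G :  0  1  0  1  0  1  2  3  2  0  1  0  1  0  1  2  3  2  0  1  0  1
P-positions are exactly the n with G(n) = 0.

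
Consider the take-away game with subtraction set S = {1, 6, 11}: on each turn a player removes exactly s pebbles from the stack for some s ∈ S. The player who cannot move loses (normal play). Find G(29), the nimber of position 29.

n :  0  1  2  3  4  5  6  7  8  9 10 11 12 13 14 15 16 17 18 19 20 21 22 23 24 25 26 27 28 29
G :  0  1  0  1  0  1  2  0  1  0  1  2  0  1  0  1  0  1  2  0  1  0  1  2  0  1  0  1  0  1

1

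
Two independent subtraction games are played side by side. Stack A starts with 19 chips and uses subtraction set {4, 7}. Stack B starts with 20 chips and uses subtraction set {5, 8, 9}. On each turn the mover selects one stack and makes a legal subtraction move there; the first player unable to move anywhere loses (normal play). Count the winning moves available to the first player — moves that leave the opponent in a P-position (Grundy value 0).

Stack A, S = {4, 7}:
n :  0  1  2  3  4  5  6  7  8  9 10 11 12 13 14 15 16 17 18 19
G :  0  0  0  0  1  1  1  1  2  2  2  0  0  0  0  1  1  1  1  2
G_A(19) = 2.
Stack B, S = {5, 8, 9}:
G(0) = 0
G(1) = mex{} = 0
G(2) = mex{} = 0
G(3) = mex{} = 0
G(4) = mex{} = 0
G(5) = mex{0} = 1
G(6) = mex{0} = 1
G(7) = mex{0} = 1
G(8) = mex{0,0} = 1
G(9) = mex{0,0,0} = 1
G(10) = mex{1,0,0} = 2
G(11) = mex{1,0,0} = 2
G(12) = mex{1,0,0} = 2
G(13) = mex{1,1,0} = 2
G(14) = mex{1,1,1} = 0
G(15) = mex{2,1,1} = 0
G(16) = mex{2,1,1} = 0
G(17) = mex{2,1,1} = 0
G(18) = mex{2,2,1} = 0
G(19) = mex{0,2,2} = 1
G(20) = mex{0,2,2} = 1
G_B(20) = 1.
Combined Grundy value = 2 ⊕ 1 = 3.
A winning move leaves total XOR = 0, i.e. changes one component's Grundy value g to g ⊕ X where X is the current total.
Stack A: need g' = 2⊕3 = 1. Options: 19−4→G=1, 19−7→G=0. Hits: 1.
Stack B: need g' = 1⊕3 = 2. Options: 20−5→G=0, 20−8→G=2, 20−9→G=2. Hits: 2.

3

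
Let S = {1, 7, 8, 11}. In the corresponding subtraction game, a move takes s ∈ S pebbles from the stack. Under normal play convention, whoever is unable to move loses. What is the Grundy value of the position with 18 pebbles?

0

G(0) = 0
G(1) = mex{0} = 1
G(2) = mex{1} = 0
G(3) = mex{0} = 1
G(4) = mex{1} = 0
G(5) = mex{0} = 1
G(6) = mex{1} = 0
G(7) = mex{0,0} = 1
G(8) = mex{1,1,0} = 2
G(9) = mex{2,0,1} = 3
G(10) = mex{3,1,0} = 2
G(11) = mex{2,0,1,0} = 3
G(12) = mex{3,1,0,1} = 2
G(13) = mex{2,0,1,0} = 3
G(14) = mex{3,1,0,1} = 2
G(15) = mex{2,2,1,0} = 3
G(16) = mex{3,3,2,1} = 0
G(17) = mex{0,2,3,0} = 1
G(18) = mex{1,3,2,1} = 0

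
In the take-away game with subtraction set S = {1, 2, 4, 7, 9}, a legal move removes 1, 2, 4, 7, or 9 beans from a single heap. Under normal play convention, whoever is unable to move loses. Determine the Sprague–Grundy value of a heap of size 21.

4

G(0) = 0
G(1) = mex{0} = 1
G(2) = mex{1,0} = 2
G(3) = mex{2,1} = 0
G(4) = mex{0,2,0} = 1
G(5) = mex{1,0,1} = 2
G(6) = mex{2,1,2} = 0
G(7) = mex{0,2,0,0} = 1
G(8) = mex{1,0,1,1} = 2
G(9) = mex{2,1,2,2,0} = 3
G(10) = mex{3,2,0,0,1} = 4
G(11) = mex{4,3,1,1,2} = 0
G(12) = mex{0,4,2,2,0} = 1
G(13) = mex{1,0,3,0,1} = 2
G(14) = mex{2,1,4,1,2} = 0
G(15) = mex{0,2,0,2,0} = 1
G(16) = mex{1,0,1,3,1} = 2
G(17) = mex{2,1,2,4,2} = 0
G(18) = mex{0,2,0,0,3} = 1
G(19) = mex{1,0,1,1,4} = 2
G(20) = mex{2,1,2,2,0} = 3
G(21) = mex{3,2,0,0,1} = 4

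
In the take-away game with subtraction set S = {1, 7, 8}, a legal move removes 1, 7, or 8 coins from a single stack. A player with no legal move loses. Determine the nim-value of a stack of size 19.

G(0) = 0
G(1) = mex{0} = 1
G(2) = mex{1} = 0
G(3) = mex{0} = 1
G(4) = mex{1} = 0
G(5) = mex{0} = 1
G(6) = mex{1} = 0
G(7) = mex{0,0} = 1
G(8) = mex{1,1,0} = 2
G(9) = mex{2,0,1} = 3
G(10) = mex{3,1,0} = 2
G(11) = mex{2,0,1} = 3
G(12) = mex{3,1,0} = 2
G(13) = mex{2,0,1} = 3
G(14) = mex{3,1,0} = 2
G(15) = mex{2,2,1} = 0
G(16) = mex{0,3,2} = 1
G(17) = mex{1,2,3} = 0
G(18) = mex{0,3,2} = 1
G(19) = mex{1,2,3} = 0

0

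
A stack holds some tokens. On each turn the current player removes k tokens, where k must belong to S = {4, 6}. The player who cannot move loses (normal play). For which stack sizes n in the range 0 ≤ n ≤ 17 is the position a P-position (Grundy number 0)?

G(0) = 0
G(1) = mex{} = 0
G(2) = mex{} = 0
G(3) = mex{} = 0
G(4) = mex{0} = 1
G(5) = mex{0} = 1
G(6) = mex{0,0} = 1
G(7) = mex{0,0} = 1
G(8) = mex{1,0} = 2
G(9) = mex{1,0} = 2
G(10) = mex{1,1} = 0
G(11) = mex{1,1} = 0
G(12) = mex{2,1} = 0
G(13) = mex{2,1} = 0
G(14) = mex{0,2} = 1
G(15) = mex{0,2} = 1
G(16) = mex{0,0} = 1
G(17) = mex{0,0} = 1
P-positions are exactly the n with G(n) = 0.

0, 1, 2, 3, 10, 11, 12, 13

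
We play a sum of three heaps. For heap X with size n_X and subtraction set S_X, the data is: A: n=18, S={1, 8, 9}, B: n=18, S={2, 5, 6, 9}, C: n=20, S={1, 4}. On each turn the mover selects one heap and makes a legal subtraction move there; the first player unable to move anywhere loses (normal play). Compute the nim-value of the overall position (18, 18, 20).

3

Heap A, S = {1, 8, 9}:
n :  0  1  2  3  4  5  6  7  8  9 10 11 12 13 14 15 16 17 18
G :  0  1  0  1  0  1  0  1  2  3  2  3  2  3  2  3  0  1  0
G_A(18) = 0.
Heap B, S = {2, 5, 6, 9}:
G(0) = 0
G(1) = mex{} = 0
G(2) = mex{0} = 1
G(3) = mex{0} = 1
G(4) = mex{1} = 0
G(5) = mex{1,0} = 2
G(6) = mex{0,0,0} = 1
G(7) = mex{2,1,0} = 3
G(8) = mex{1,1,1} = 0
G(9) = mex{3,0,1,0} = 2
G(10) = mex{0,2,0,0} = 1
G(11) = mex{2,1,2,1} = 0
G(12) = mex{1,3,1,1} = 0
G(13) = mex{0,0,3,0} = 1
G(14) = mex{0,2,0,2} = 1
G(15) = mex{1,1,2,1} = 0
G(16) = mex{1,0,1,3} = 2
G(17) = mex{0,0,0,0} = 1
G(18) = mex{2,1,0,2} = 3
G_B(18) = 3.
Heap C, S = {1, 4}:
n :  0  1  2  3  4  5  6  7  8  9 10 11 12 13 14 15 16 17 18 19 20
G :  0  1  0  1  2  0  1  0  1  2  0  1  0  1  2  0  1  0  1  2  0
G_C(20) = 0.
Combined Grundy value = 0 ⊕ 3 ⊕ 0 = 3.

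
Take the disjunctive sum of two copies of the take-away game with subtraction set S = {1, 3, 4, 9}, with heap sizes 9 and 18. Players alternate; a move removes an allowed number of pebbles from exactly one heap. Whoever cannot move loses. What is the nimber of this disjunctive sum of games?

6

All heaps use S = {1, 3, 4, 9}:
n :  0  1  2  3  4  5  6  7  8  9 10 11 12 13 14 15 16 17 18
G :  0  1  0  1  2  3  2  0  1  4  3  2  0  1  0  1  2  3  2
Heap A: G(9) = 4.
Heap B: G(18) = 2.
Combined Grundy value = 4 ⊕ 2 = 6.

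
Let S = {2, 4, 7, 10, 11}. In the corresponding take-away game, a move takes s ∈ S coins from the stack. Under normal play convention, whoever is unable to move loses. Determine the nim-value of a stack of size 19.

G(0) = 0
G(1) = mex{} = 0
G(2) = mex{0} = 1
G(3) = mex{0} = 1
G(4) = mex{1,0} = 2
G(5) = mex{1,0} = 2
G(6) = mex{2,1} = 0
G(7) = mex{2,1,0} = 3
G(8) = mex{0,2,0} = 1
G(9) = mex{3,2,1} = 0
G(10) = mex{1,0,1,0} = 2
G(11) = mex{0,3,2,0,0} = 1
G(12) = mex{2,1,2,1,0} = 3
G(13) = mex{1,0,0,1,1} = 2
G(14) = mex{3,2,3,2,1} = 0
G(15) = mex{2,1,1,2,2} = 0
G(16) = mex{0,3,0,0,2} = 1
G(17) = mex{0,2,2,3,0} = 1
G(18) = mex{1,0,1,1,3} = 2
G(19) = mex{1,0,3,0,1} = 2

2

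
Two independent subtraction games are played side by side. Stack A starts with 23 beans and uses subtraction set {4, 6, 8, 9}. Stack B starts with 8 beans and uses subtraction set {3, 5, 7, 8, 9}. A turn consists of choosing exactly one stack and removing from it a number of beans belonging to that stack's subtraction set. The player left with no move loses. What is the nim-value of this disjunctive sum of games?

0

Stack A, S = {4, 6, 8, 9}:
G(0) = 0
G(1) = mex{} = 0
G(2) = mex{} = 0
G(3) = mex{} = 0
G(4) = mex{0} = 1
G(5) = mex{0} = 1
G(6) = mex{0,0} = 1
G(7) = mex{0,0} = 1
G(8) = mex{1,0,0} = 2
G(9) = mex{1,0,0,0} = 2
G(10) = mex{1,1,0,0} = 2
G(11) = mex{1,1,0,0} = 2
G(12) = mex{2,1,1,0} = 3
G(13) = mex{2,1,1,1} = 0
G(14) = mex{2,2,1,1} = 0
G(15) = mex{2,2,1,1} = 0
G(16) = mex{3,2,2,1} = 0
G(17) = mex{0,2,2,2} = 1
G(18) = mex{0,3,2,2} = 1
G(19) = mex{0,0,2,2} = 1
G(20) = mex{0,0,3,2} = 1
G(21) = mex{1,0,0,3} = 2
G(22) = mex{1,0,0,0} = 2
G(23) = mex{1,1,0,0} = 2
G_A(23) = 2.
Stack B, S = {3, 5, 7, 8, 9}:
n : 0 1 2 3 4 5 6 7 8
G : 0 0 0 1 1 1 2 2 2
G_B(8) = 2.
Combined Grundy value = 2 ⊕ 2 = 0.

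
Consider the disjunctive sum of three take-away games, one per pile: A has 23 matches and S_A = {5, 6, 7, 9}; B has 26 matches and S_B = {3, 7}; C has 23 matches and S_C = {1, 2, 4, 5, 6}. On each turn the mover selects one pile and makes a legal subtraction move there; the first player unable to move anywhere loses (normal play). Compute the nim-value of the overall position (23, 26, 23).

Pile A, S = {5, 6, 7, 9}:
n :  0  1  2  3  4  5  6  7  8  9 10 11 12 13 14 15 16 17 18 19 20 21 22 23
G :  0  0  0  0  0  1  1  1  1  1  2  2  2  2  0  0  0  0  0  1  1  1  1  1
G_A(23) = 1.
Pile B, S = {3, 7}:
n :  0  1  2  3  4  5  6  7  8  9 10 11 12 13 14 15 16 17 18 19 20 21 22 23 24 25 26
G :  0  0  0  1  1  1  0  2  2  1  0  0  0  1  1  1  0  2  2  1  0  0  0  1  1  1  0
G_B(26) = 0.
Pile C, S = {1, 2, 4, 5, 6}:
n :  0  1  2  3  4  5  6  7  8  9 10 11 12 13 14 15 16 17 18 19 20 21 22 23
G :  0  1  2  0  1  2  3  4  5  3  0  1  2  0  1  2  3  4  5  3  0  1  2  0
G_C(23) = 0.
Combined Grundy value = 1 ⊕ 0 ⊕ 0 = 1.

1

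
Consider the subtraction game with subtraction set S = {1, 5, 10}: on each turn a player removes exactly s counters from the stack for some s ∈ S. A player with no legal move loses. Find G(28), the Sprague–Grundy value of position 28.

3

n :  0  1  2  3  4  5  6  7  8  9 10 11 12 13 14 15 16 17 18 19 20 21 22 23 24 25 26 27 28
G :  0  1  0  1  0  1  0  1  0  1  2  3  2  3  2  0  1  0  1  0  1  0  1  0  1  2  3  2  3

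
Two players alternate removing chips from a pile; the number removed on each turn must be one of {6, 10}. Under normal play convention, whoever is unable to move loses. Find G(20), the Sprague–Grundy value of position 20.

G(0) = 0
G(1) = mex{} = 0
G(2) = mex{} = 0
G(3) = mex{} = 0
G(4) = mex{} = 0
G(5) = mex{} = 0
G(6) = mex{0} = 1
G(7) = mex{0} = 1
G(8) = mex{0} = 1
G(9) = mex{0} = 1
G(10) = mex{0,0} = 1
G(11) = mex{0,0} = 1
G(12) = mex{1,0} = 2
G(13) = mex{1,0} = 2
G(14) = mex{1,0} = 2
G(15) = mex{1,0} = 2
G(16) = mex{1,1} = 0
G(17) = mex{1,1} = 0
G(18) = mex{2,1} = 0
G(19) = mex{2,1} = 0
G(20) = mex{2,1} = 0

0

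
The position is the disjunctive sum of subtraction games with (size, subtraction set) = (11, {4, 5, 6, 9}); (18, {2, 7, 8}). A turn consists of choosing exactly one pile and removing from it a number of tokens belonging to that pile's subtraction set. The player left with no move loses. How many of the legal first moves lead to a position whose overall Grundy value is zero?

Pile A, S = {4, 5, 6, 9}:
G(0) = 0
G(1) = mex{} = 0
G(2) = mex{} = 0
G(3) = mex{} = 0
G(4) = mex{0} = 1
G(5) = mex{0,0} = 1
G(6) = mex{0,0,0} = 1
G(7) = mex{0,0,0} = 1
G(8) = mex{1,0,0} = 2
G(9) = mex{1,1,0,0} = 2
G(10) = mex{1,1,1,0} = 2
G(11) = mex{1,1,1,0} = 2
G_A(11) = 2.
Pile B, S = {2, 7, 8}:
n :  0  1  2  3  4  5  6  7  8  9 10 11 12 13 14 15 16 17 18
G :  0  0  1  1  0  0  1  1  2  2  0  3  1  2  0  0  1  1  2
G_B(18) = 2.
Combined Grundy value = 2 ⊕ 2 = 0.
A winning move leaves total XOR = 0, i.e. changes one component's Grundy value g to g ⊕ X where X is the current total.
Pile A: target g' = 2⊕0 = 2, but every legal move changes the Grundy value (mex property), so 0 moves.
Pile B: target g' = 2⊕0 = 2, but every legal move changes the Grundy value (mex property), so 0 moves.

0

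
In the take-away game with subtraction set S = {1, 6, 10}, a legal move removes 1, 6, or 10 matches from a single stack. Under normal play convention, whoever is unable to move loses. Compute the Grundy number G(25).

G(0) = 0
G(1) = mex{0} = 1
G(2) = mex{1} = 0
G(3) = mex{0} = 1
G(4) = mex{1} = 0
G(5) = mex{0} = 1
G(6) = mex{1,0} = 2
G(7) = mex{2,1} = 0
G(8) = mex{0,0} = 1
G(9) = mex{1,1} = 0
G(10) = mex{0,0,0} = 1
G(11) = mex{1,1,1} = 0
G(12) = mex{0,2,0} = 1
G(13) = mex{1,0,1} = 2
G(14) = mex{2,1,0} = 3
G(15) = mex{3,0,1} = 2
G(16) = mex{2,1,2} = 0
G(17) = mex{0,0,0} = 1
G(18) = mex{1,1,1} = 0
G(19) = mex{0,2,0} = 1
G(20) = mex{1,3,1} = 0
G(21) = mex{0,2,0} = 1
G(22) = mex{1,0,1} = 2
G(23) = mex{2,1,2} = 0
G(24) = mex{0,0,3} = 1
G(25) = mex{1,1,2} = 0

0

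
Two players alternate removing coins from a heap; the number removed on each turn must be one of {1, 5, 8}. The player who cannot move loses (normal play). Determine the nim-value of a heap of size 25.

2

n :  0  1  2  3  4  5  6  7  8  9 10 11 12 13 14 15 16 17 18 19 20 21 22 23 24 25
G :  0  1  0  1  0  1  0  1  2  3  2  3  2  0  1  0  1  0  1  0  1  2  3  2  3  2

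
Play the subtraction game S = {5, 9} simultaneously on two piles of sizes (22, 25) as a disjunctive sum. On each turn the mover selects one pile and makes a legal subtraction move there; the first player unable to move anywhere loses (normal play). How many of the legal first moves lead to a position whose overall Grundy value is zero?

2

All piles use S = {5, 9}:
G(0) = 0
G(1) = mex{} = 0
G(2) = mex{} = 0
G(3) = mex{} = 0
G(4) = mex{} = 0
G(5) = mex{0} = 1
G(6) = mex{0} = 1
G(7) = mex{0} = 1
G(8) = mex{0} = 1
G(9) = mex{0,0} = 1
G(10) = mex{1,0} = 2
G(11) = mex{1,0} = 2
G(12) = mex{1,0} = 2
G(13) = mex{1,0} = 2
G(14) = mex{1,1} = 0
G(15) = mex{2,1} = 0
G(16) = mex{2,1} = 0
G(17) = mex{2,1} = 0
G(18) = mex{2,1} = 0
G(19) = mex{0,2} = 1
G(20) = mex{0,2} = 1
G(21) = mex{0,2} = 1
G(22) = mex{0,2} = 1
G(23) = mex{0,0} = 1
G(24) = mex{1,0} = 2
G(25) = mex{1,0} = 2
Pile A: G(22) = 1.
Pile B: G(25) = 2.
Combined Grundy value = 1 ⊕ 2 = 3.
A winning move leaves total XOR = 0, i.e. changes one component's Grundy value g to g ⊕ X where X is the current total.
Pile A: need g' = 1⊕3 = 2. Options: 22−5→G=0, 22−9→G=2. Hits: 1.
Pile B: need g' = 2⊕3 = 1. Options: 25−5→G=1, 25−9→G=0. Hits: 1.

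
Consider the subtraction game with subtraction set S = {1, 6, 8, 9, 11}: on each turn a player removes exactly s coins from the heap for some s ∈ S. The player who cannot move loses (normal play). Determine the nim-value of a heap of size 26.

n :  0  1  2  3  4  5  6  7  8  9 10 11 12 13 14 15 16 17 18 19 20 21 22 23 24 25 26
G :  0  1  0  1  0  1  2  0  1  2  3  2  3  2  0  1  2  0  1  0  1  0  1  2  0  1  2

2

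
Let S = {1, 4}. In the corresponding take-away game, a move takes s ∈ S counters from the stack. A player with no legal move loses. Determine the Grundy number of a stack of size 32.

G(0) = 0
G(1) = mex{0} = 1
G(2) = mex{1} = 0
G(3) = mex{0} = 1
G(4) = mex{1,0} = 2
G(5) = mex{2,1} = 0
G(6) = mex{0,0} = 1
G(7) = mex{1,1} = 0
G(8) = mex{0,2} = 1
G(9) = mex{1,0} = 2
G(10) = mex{2,1} = 0
G(11) = mex{0,0} = 1
G(12) = mex{1,1} = 0
G(13) = mex{0,2} = 1
G(14) = mex{1,0} = 2
G(15) = mex{2,1} = 0
G(16) = mex{0,0} = 1
G(17) = mex{1,1} = 0
G(18) = mex{0,2} = 1
G(19) = mex{1,0} = 2
G(20) = mex{2,1} = 0
G(21) = mex{0,0} = 1
G(22) = mex{1,1} = 0
G(23) = mex{0,2} = 1
G(24) = mex{1,0} = 2
G(25) = mex{2,1} = 0
G(26) = mex{0,0} = 1
G(27) = mex{1,1} = 0
G(28) = mex{0,2} = 1
G(29) = mex{1,0} = 2
G(30) = mex{2,1} = 0
G(31) = mex{0,0} = 1
G(32) = mex{1,1} = 0

0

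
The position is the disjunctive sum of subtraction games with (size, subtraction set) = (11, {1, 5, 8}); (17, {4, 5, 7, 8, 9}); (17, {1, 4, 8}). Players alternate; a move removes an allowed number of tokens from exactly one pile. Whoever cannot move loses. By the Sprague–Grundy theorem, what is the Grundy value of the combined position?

Pile A, S = {1, 5, 8}:
G(0) = 0
G(1) = mex{0} = 1
G(2) = mex{1} = 0
G(3) = mex{0} = 1
G(4) = mex{1} = 0
G(5) = mex{0,0} = 1
G(6) = mex{1,1} = 0
G(7) = mex{0,0} = 1
G(8) = mex{1,1,0} = 2
G(9) = mex{2,0,1} = 3
G(10) = mex{3,1,0} = 2
G(11) = mex{2,0,1} = 3
G_A(11) = 3.
Pile B, S = {4, 5, 7, 8, 9}:
n :  0  1  2  3  4  5  6  7  8  9 10 11 12 13 14 15 16 17
G :  0  0  0  0  1  1  1  1  2  2  2  2  3  0  0  0  0  1
G_B(17) = 1.
Pile C, S = {1, 4, 8}:
n :  0  1  2  3  4  5  6  7  8  9 10 11 12 13 14 15 16 17
G :  0  1  0  1  2  0  1  0  1  2  3  2  0  1  0  1  2  0
G_C(17) = 0.
Combined Grundy value = 3 ⊕ 1 ⊕ 0 = 2.

2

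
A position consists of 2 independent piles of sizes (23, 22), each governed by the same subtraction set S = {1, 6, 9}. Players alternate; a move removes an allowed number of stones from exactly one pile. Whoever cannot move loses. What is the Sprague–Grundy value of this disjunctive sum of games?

All piles use S = {1, 6, 9}:
G(0) = 0
G(1) = mex{0} = 1
G(2) = mex{1} = 0
G(3) = mex{0} = 1
G(4) = mex{1} = 0
G(5) = mex{0} = 1
G(6) = mex{1,0} = 2
G(7) = mex{2,1} = 0
G(8) = mex{0,0} = 1
G(9) = mex{1,1,0} = 2
G(10) = mex{2,0,1} = 3
G(11) = mex{3,1,0} = 2
G(12) = mex{2,2,1} = 0
G(13) = mex{0,0,0} = 1
G(14) = mex{1,1,1} = 0
G(15) = mex{0,2,2} = 1
G(16) = mex{1,3,0} = 2
G(17) = mex{2,2,1} = 0
G(18) = mex{0,0,2} = 1
G(19) = mex{1,1,3} = 0
G(20) = mex{0,0,2} = 1
G(21) = mex{1,1,0} = 2
G(22) = mex{2,2,1} = 0
G(23) = mex{0,0,0} = 1
Pile A: G(23) = 1.
Pile B: G(22) = 0.
Combined Grundy value = 1 ⊕ 0 = 1.

1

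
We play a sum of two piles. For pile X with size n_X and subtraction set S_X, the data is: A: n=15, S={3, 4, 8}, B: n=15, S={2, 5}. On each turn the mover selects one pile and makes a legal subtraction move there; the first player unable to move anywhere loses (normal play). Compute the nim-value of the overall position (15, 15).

Pile A, S = {3, 4, 8}:
n :  0  1  2  3  4  5  6  7  8  9 10 11 12 13 14 15
G :  0  0  0  1  1  1  2  0  2  3  1  3  0  0  0  1
G_A(15) = 1.
Pile B, S = {2, 5}:
n :  0  1  2  3  4  5  6  7  8  9 10 11 12 13 14 15
G :  0  0  1  1  0  2  1  0  0  1  1  0  2  1  0  0
G_B(15) = 0.
Combined Grundy value = 1 ⊕ 0 = 1.

1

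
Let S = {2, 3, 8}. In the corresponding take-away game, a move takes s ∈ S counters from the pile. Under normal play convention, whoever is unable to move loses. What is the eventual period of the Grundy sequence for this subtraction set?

n :  0  1  2  3  4  5  6  7  8  9 10 11 12 13 14
G :  0  0  1  1  2  0  0  1  1  2  0  0  1  1  2
G(n+5) = G(n) holds for n = 0,…,7 (a full window of length max(S) = 8), so the sequence is purely periodic with period 5.

5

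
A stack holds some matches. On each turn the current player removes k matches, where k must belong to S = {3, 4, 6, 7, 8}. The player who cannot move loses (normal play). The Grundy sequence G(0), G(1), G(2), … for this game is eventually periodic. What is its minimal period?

11

n :  0  1  2  3  4  5  6  7  8  9 10 11 12 13 14 15 16 17 18 19 20 21 22 23
G :  0  0  0  1  1  1  2  2  2  3  3  0  0  0  1  1  1  2  2  2  3  3  0  0
G(n+11) = G(n) holds for n = 0,…,7 (a full window of length max(S) = 8), so the sequence is purely periodic with period 11.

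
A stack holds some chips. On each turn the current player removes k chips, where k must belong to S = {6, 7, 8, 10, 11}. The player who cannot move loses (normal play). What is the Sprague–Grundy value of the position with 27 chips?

1

n :  0  1  2  3  4  5  6  7  8  9 10 11 12 13 14 15 16 17 18 19 20 21 22 23 24 25 26 27
G :  0  0  0  0  0  0  1  1  1  1  1  1  2  2  2  2  2  0  0  0  0  0  0  1  1  1  1  1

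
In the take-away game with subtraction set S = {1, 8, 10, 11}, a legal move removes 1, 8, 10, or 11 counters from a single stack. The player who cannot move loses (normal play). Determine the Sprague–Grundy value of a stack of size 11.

n :  0  1  2  3  4  5  6  7  8  9 10 11
G :  0  1  0  1  0  1  0  1  2  0  1  2

2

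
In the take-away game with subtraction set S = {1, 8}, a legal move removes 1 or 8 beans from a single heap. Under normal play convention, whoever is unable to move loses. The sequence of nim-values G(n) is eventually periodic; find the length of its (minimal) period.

9

G(0) = 0
G(1) = mex{0} = 1
G(2) = mex{1} = 0
G(3) = mex{0} = 1
G(4) = mex{1} = 0
G(5) = mex{0} = 1
G(6) = mex{1} = 0
G(7) = mex{0} = 1
G(8) = mex{1,0} = 2
G(9) = mex{2,1} = 0
G(10) = mex{0,0} = 1
G(11) = mex{1,1} = 0
G(12) = mex{0,0} = 1
G(13) = mex{1,1} = 0
G(14) = mex{0,0} = 1
G(15) = mex{1,1} = 0
G(16) = mex{0,2} = 1
G(17) = mex{1,0} = 2
G(18) = mex{2,1} = 0
G(19) = mex{0,0} = 1
G(n+9) = G(n) holds for n = 0,…,7 (a full window of length max(S) = 8), so the sequence is purely periodic with period 9.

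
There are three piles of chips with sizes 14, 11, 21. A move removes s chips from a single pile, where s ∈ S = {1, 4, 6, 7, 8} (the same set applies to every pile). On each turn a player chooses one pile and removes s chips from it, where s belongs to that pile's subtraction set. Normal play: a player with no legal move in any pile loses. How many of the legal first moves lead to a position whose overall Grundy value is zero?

2

All piles use S = {1, 4, 6, 7, 8}:
n :  0  1  2  3  4  5  6  7  8  9 10 11 12 13 14 15 16 17 18 19 20 21
G :  0  1  0  1  2  0  1  2  3  2  3  4  5  3  0  1  0  1  2  0  1  2
Pile A: G(14) = 0.
Pile B: G(11) = 4.
Pile C: G(21) = 2.
Combined Grundy value = 0 ⊕ 4 ⊕ 2 = 6.
A winning move leaves total XOR = 0, i.e. changes one component's Grundy value g to g ⊕ X where X is the current total.
Pile A: need g' = 0⊕6 = 6. Options: 14−1→G=3, 14−4→G=3, 14−6→G=3, 14−7→G=2, 14−8→G=1. Hits: 0.
Pile B: need g' = 4⊕6 = 2. Options: 11−1→G=3, 11−4→G=2, 11−6→G=0, 11−7→G=2, 11−8→G=1. Hits: 2.
Pile C: need g' = 2⊕6 = 4. Options: 21−1→G=1, 21−4→G=1, 21−6→G=1, 21−7→G=0, 21−8→G=3. Hits: 0.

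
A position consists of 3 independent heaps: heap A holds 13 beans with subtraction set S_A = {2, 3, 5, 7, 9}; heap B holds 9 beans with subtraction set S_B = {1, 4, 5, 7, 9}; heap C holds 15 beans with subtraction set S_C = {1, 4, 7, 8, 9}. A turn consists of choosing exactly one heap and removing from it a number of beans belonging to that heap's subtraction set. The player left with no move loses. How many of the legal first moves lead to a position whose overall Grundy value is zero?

0

Heap A, S = {2, 3, 5, 7, 9}:
G(0) = 0
G(1) = mex{} = 0
G(2) = mex{0} = 1
G(3) = mex{0,0} = 1
G(4) = mex{1,0} = 2
G(5) = mex{1,1,0} = 2
G(6) = mex{2,1,0} = 3
G(7) = mex{2,2,1,0} = 3
G(8) = mex{3,2,1,0} = 4
G(9) = mex{3,3,2,1,0} = 4
G(10) = mex{4,3,2,1,0} = 5
G(11) = mex{4,4,3,2,1} = 0
G(12) = mex{5,4,3,2,1} = 0
G(13) = mex{0,5,4,3,2} = 1
G_A(13) = 1.
Heap B, S = {1, 4, 5, 7, 9}:
G(0) = 0
G(1) = mex{0} = 1
G(2) = mex{1} = 0
G(3) = mex{0} = 1
G(4) = mex{1,0} = 2
G(5) = mex{2,1,0} = 3
G(6) = mex{3,0,1} = 2
G(7) = mex{2,1,0,0} = 3
G(8) = mex{3,2,1,1} = 0
G(9) = mex{0,3,2,0,0} = 1
G_B(9) = 1.
Heap C, S = {1, 4, 7, 8, 9}:
n :  0  1  2  3  4  5  6  7  8  9 10 11 12 13 14 15
G :  0  1  0  1  2  0  1  2  3  2  3  4  5  3  4  0
G_C(15) = 0.
Combined Grundy value = 1 ⊕ 1 ⊕ 0 = 0.
A winning move leaves total XOR = 0, i.e. changes one component's Grundy value g to g ⊕ X where X is the current total.
Heap A: target g' = 1⊕0 = 1, but every legal move changes the Grundy value (mex property), so 0 moves.
Heap B: target g' = 1⊕0 = 1, but every legal move changes the Grundy value (mex property), so 0 moves.
Heap C: target g' = 0⊕0 = 0, but every legal move changes the Grundy value (mex property), so 0 moves.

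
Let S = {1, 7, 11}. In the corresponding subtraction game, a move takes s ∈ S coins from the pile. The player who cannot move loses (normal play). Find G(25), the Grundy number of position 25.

1

G(0) = 0
G(1) = mex{0} = 1
G(2) = mex{1} = 0
G(3) = mex{0} = 1
G(4) = mex{1} = 0
G(5) = mex{0} = 1
G(6) = mex{1} = 0
G(7) = mex{0,0} = 1
G(8) = mex{1,1} = 0
G(9) = mex{0,0} = 1
G(10) = mex{1,1} = 0
G(11) = mex{0,0,0} = 1
G(12) = mex{1,1,1} = 0
G(13) = mex{0,0,0} = 1
G(14) = mex{1,1,1} = 0
G(15) = mex{0,0,0} = 1
G(16) = mex{1,1,1} = 0
G(17) = mex{0,0,0} = 1
G(18) = mex{1,1,1} = 0
G(19) = mex{0,0,0} = 1
G(20) = mex{1,1,1} = 0
G(21) = mex{0,0,0} = 1
G(22) = mex{1,1,1} = 0
G(23) = mex{0,0,0} = 1
G(24) = mex{1,1,1} = 0
G(25) = mex{0,0,0} = 1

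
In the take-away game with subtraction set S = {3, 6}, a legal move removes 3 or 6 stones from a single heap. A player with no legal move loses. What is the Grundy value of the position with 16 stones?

n :  0  1  2  3  4  5  6  7  8  9 10 11 12 13 14 15 16
G :  0  0  0  1  1  1  2  2  2  0  0  0  1  1  1  2  2

2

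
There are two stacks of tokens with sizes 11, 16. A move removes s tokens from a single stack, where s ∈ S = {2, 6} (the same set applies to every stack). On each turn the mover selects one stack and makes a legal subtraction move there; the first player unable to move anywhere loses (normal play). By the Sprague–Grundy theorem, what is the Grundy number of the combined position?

All stacks use S = {2, 6}:
n :  0  1  2  3  4  5  6  7  8  9 10 11 12 13 14 15 16
G :  0  0  1  1  0  0  1  1  0  0  1  1  0  0  1  1  0
Stack A: G(11) = 1.
Stack B: G(16) = 0.
Combined Grundy value = 1 ⊕ 0 = 1.

1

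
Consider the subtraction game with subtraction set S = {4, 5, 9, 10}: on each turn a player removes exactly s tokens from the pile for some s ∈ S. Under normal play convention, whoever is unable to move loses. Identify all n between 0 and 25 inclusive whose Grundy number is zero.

G(0) = 0
G(1) = mex{} = 0
G(2) = mex{} = 0
G(3) = mex{} = 0
G(4) = mex{0} = 1
G(5) = mex{0,0} = 1
G(6) = mex{0,0} = 1
G(7) = mex{0,0} = 1
G(8) = mex{1,0} = 2
G(9) = mex{1,1,0} = 2
G(10) = mex{1,1,0,0} = 2
G(11) = mex{1,1,0,0} = 2
G(12) = mex{2,1,0,0} = 3
G(13) = mex{2,2,1,0} = 3
G(14) = mex{2,2,1,1} = 0
G(15) = mex{2,2,1,1} = 0
G(16) = mex{3,2,1,1} = 0
G(17) = mex{3,3,2,1} = 0
G(18) = mex{0,3,2,2} = 1
G(19) = mex{0,0,2,2} = 1
G(20) = mex{0,0,2,2} = 1
G(21) = mex{0,0,3,2} = 1
G(22) = mex{1,0,3,3} = 2
G(23) = mex{1,1,0,3} = 2
G(24) = mex{1,1,0,0} = 2
G(25) = mex{1,1,0,0} = 2
P-positions are exactly the n with G(n) = 0.

0, 1, 2, 3, 14, 15, 16, 17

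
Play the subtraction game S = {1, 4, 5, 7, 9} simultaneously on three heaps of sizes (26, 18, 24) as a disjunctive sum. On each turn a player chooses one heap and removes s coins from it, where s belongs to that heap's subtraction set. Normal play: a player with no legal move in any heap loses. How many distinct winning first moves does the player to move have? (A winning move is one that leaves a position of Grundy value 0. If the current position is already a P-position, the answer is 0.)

All heaps use S = {1, 4, 5, 7, 9}:
n :  0  1  2  3  4  5  6  7  8  9 10 11 12 13 14 15 16 17 18 19 20 21 22 23 24 25 26
G :  0  1  0  1  2  3  2  3  0  1  0  1  2  3  2  3  0  1  0  1  2  3  2  3  0  1  0
Heap A: G(26) = 0.
Heap B: G(18) = 0.
Heap C: G(24) = 0.
Combined Grundy value = 0 ⊕ 0 ⊕ 0 = 0.
A winning move leaves total XOR = 0, i.e. changes one component's Grundy value g to g ⊕ X where X is the current total.
Heap A: target g' = 0⊕0 = 0, but every legal move changes the Grundy value (mex property), so 0 moves.
Heap B: target g' = 0⊕0 = 0, but every legal move changes the Grundy value (mex property), so 0 moves.
Heap C: target g' = 0⊕0 = 0, but every legal move changes the Grundy value (mex property), so 0 moves.

0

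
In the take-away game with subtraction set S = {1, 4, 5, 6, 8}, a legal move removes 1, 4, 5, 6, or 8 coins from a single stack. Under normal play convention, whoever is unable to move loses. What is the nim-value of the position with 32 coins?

3

n :  0  1  2  3  4  5  6  7  8  9 10 11 12 13 14 15 16 17 18 19 20 21 22 23 24 25 26 27 28 29 30 31 32
G :  0  1  0  1  2  3  2  3  4  0  1  0  1  2  3  2  3  4  0  1  0  1  2  3  2  3  4  0  1  0  1  2  3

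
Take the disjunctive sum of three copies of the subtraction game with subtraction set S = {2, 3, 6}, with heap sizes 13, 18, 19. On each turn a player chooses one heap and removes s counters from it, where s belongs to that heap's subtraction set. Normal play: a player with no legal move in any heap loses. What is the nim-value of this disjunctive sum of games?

2

All heaps use S = {2, 3, 6}:
n :  0  1  2  3  4  5  6  7  8  9 10 11 12 13 14 15 16 17 18 19
G :  0  0  1  1  2  0  3  1  2  0  0  1  1  2  0  3  1  2  0  0
Heap A: G(13) = 2.
Heap B: G(18) = 0.
Heap C: G(19) = 0.
Combined Grundy value = 2 ⊕ 0 ⊕ 0 = 2.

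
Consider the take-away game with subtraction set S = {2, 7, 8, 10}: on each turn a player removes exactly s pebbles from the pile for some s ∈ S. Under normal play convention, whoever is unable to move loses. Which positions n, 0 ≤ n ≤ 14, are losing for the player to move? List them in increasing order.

n :  0  1  2  3  4  5  6  7  8  9 10 11 12 13 14
G :  0  0  1  1  0  0  1  1  2  2  3  3  2  2  3
P-positions are exactly the n with G(n) = 0.

0, 1, 4, 5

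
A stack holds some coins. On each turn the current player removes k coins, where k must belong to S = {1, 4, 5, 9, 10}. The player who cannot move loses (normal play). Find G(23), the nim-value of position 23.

G(0) = 0
G(1) = mex{0} = 1
G(2) = mex{1} = 0
G(3) = mex{0} = 1
G(4) = mex{1,0} = 2
G(5) = mex{2,1,0} = 3
G(6) = mex{3,0,1} = 2
G(7) = mex{2,1,0} = 3
G(8) = mex{3,2,1} = 0
G(9) = mex{0,3,2,0} = 1
G(10) = mex{1,2,3,1,0} = 4
G(11) = mex{4,3,2,0,1} = 5
G(12) = mex{5,0,3,1,0} = 2
G(13) = mex{2,1,0,2,1} = 3
G(14) = mex{3,4,1,3,2} = 0
G(15) = mex{0,5,4,2,3} = 1
G(16) = mex{1,2,5,3,2} = 0
G(17) = mex{0,3,2,0,3} = 1
G(18) = mex{1,0,3,1,0} = 2
G(19) = mex{2,1,0,4,1} = 3
G(20) = mex{3,0,1,5,4} = 2
G(21) = mex{2,1,0,2,5} = 3
G(22) = mex{3,2,1,3,2} = 0
G(23) = mex{0,3,2,0,3} = 1

1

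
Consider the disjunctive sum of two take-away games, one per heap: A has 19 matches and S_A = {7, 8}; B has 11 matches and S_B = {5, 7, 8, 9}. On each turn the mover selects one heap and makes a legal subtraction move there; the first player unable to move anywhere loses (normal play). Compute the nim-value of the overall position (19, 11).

Heap A, S = {7, 8}:
G(0) = 0
G(1) = mex{} = 0
G(2) = mex{} = 0
G(3) = mex{} = 0
G(4) = mex{} = 0
G(5) = mex{} = 0
G(6) = mex{} = 0
G(7) = mex{0} = 1
G(8) = mex{0,0} = 1
G(9) = mex{0,0} = 1
G(10) = mex{0,0} = 1
G(11) = mex{0,0} = 1
G(12) = mex{0,0} = 1
G(13) = mex{0,0} = 1
G(14) = mex{1,0} = 2
G(15) = mex{1,1} = 0
G(16) = mex{1,1} = 0
G(17) = mex{1,1} = 0
G(18) = mex{1,1} = 0
G(19) = mex{1,1} = 0
G_A(19) = 0.
Heap B, S = {5, 7, 8, 9}:
G(0) = 0
G(1) = mex{} = 0
G(2) = mex{} = 0
G(3) = mex{} = 0
G(4) = mex{} = 0
G(5) = mex{0} = 1
G(6) = mex{0} = 1
G(7) = mex{0,0} = 1
G(8) = mex{0,0,0} = 1
G(9) = mex{0,0,0,0} = 1
G(10) = mex{1,0,0,0} = 2
G(11) = mex{1,0,0,0} = 2
G_B(11) = 2.
Combined Grundy value = 0 ⊕ 2 = 2.

2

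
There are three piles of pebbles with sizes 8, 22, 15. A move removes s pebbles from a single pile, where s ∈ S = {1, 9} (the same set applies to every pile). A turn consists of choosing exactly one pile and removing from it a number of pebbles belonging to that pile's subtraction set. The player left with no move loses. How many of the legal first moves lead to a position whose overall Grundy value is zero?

All piles use S = {1, 9}:
n :  0  1  2  3  4  5  6  7  8  9 10 11 12 13 14 15 16 17 18 19 20 21 22
G :  0  1  0  1  0  1  0  1  0  1  0  1  0  1  0  1  0  1  0  1  0  1  0
Pile A: G(8) = 0.
Pile B: G(22) = 0.
Pile C: G(15) = 1.
Combined Grundy value = 0 ⊕ 0 ⊕ 1 = 1.
A winning move leaves total XOR = 0, i.e. changes one component's Grundy value g to g ⊕ X where X is the current total.
Pile A: need g' = 0⊕1 = 1. Options: 8−1→G=1. Hits: 1.
Pile B: need g' = 0⊕1 = 1. Options: 22−1→G=1, 22−9→G=1. Hits: 2.
Pile C: need g' = 1⊕1 = 0. Options: 15−1→G=0, 15−9→G=0. Hits: 2.

5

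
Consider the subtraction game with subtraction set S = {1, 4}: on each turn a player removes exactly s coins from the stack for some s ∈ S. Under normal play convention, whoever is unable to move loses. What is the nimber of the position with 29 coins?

n :  0  1  2  3  4  5  6  7  8  9 10 11 12 13 14 15 16 17 18 19 20 21 22 23 24 25 26 27 28 29
G :  0  1  0  1  2  0  1  0  1  2  0  1  0  1  2  0  1  0  1  2  0  1  0  1  2  0  1  0  1  2

2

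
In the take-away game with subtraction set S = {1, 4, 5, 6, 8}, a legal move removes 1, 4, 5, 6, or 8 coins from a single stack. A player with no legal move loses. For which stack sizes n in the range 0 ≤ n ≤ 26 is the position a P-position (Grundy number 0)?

0, 2, 9, 11, 18, 20

n :  0  1  2  3  4  5  6  7  8  9 10 11 12 13 14 15 16 17 18 19 20 21 22 23 24 25 26
G :  0  1  0  1  2  3  2  3  4  0  1  0  1  2  3  2  3  4  0  1  0  1  2  3  2  3  4
P-positions are exactly the n with G(n) = 0.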